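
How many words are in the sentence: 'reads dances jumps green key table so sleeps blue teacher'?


Counting words by splitting on spaces:
  Word 1: 'reads'
  Word 2: 'dances'
  Word 3: 'jumps'
  Word 4: 'green'
  Word 5: 'key'
  Word 6: 'table'
  Word 7: 'so'
  Word 8: 'sleeps'
  Word 9: 'blue'
  Word 10: 'teacher'
Total words: 10

10


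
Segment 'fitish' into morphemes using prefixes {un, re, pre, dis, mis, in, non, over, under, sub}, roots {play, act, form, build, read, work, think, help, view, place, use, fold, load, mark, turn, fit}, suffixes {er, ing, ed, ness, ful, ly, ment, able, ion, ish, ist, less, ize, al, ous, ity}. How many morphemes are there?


Segmenting 'fitish' against the inventory:
  'fit' -> root (morpheme 1)
  'ish' -> suffix (morpheme 2)
Total morphemes: 2

2


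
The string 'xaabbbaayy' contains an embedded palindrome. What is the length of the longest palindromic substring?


Scanning 'xaabbbaayy' for palindromic substrings.
Substring at positions 1-7: 'aabbbaa'.
Check: reverse('aabbbaa') = 'aabbbaa' -> palindrome confirmed.
Neighbouring characters ('x' / 'y') break symmetry, so it cannot extend further.
No longer palindromic substring exists; longest length = 7

7


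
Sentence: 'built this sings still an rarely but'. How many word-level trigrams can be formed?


Word trigrams from [7] words:
  Trigram 1: (built this sings)
  Trigram 2: (this sings still)
  Trigram 3: (sings still an)
  Trigram 4: (still an rarely)
  Trigram 5: (an rarely but)
Total word trigrams: 7 - 2 = 5

5


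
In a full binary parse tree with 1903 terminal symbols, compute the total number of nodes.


Leaf nodes (terminals): 1903
Internal nodes = n - 1 = 1903 - 1 = 1902
Total = leaves + internal = 1903 + 1902 = 3805

3805


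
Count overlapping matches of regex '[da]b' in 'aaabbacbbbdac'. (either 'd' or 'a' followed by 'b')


Pattern: [da]b means either 'd' or 'a' followed by 'b'.
Scanning 'aaabbacbbbdac' position-by-position:
  Pos 0: window 'aa' -> no
  Pos 1: window 'aa' -> no
  Pos 2: window 'ab' -> MATCH
  Pos 3: window 'bb' -> no
  Pos 4: window 'ba' -> no
  Pos 5: window 'ac' -> no
  Pos 6: window 'cb' -> no
  Pos 7: window 'bb' -> no
  Pos 8: window 'bb' -> no
  Pos 9: window 'bd' -> no
  Pos 10: window 'da' -> no
  Pos 11: window 'ac' -> no
  Pos 12: window 'c' -> no
Total matches: 1

1


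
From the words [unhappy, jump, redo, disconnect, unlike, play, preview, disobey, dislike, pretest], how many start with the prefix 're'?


Checking each word for prefix 're':
  'unhappy' -> no (count: 0)
  'jump' -> no (count: 0)
  'redo' -> YES, starts with 're' (count: 1)
  'disconnect' -> no (count: 1)
  'unlike' -> no (count: 1)
  'play' -> no (count: 1)
  'preview' -> no (count: 1)
  'disobey' -> no (count: 1)
  'dislike' -> no (count: 1)
  'pretest' -> no (count: 1)
Total with prefix 're': 1

1


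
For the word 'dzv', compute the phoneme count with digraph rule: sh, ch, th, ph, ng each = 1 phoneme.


Parsing 'dzv' greedily, digraphs first:
  'd' -> consonant phoneme (phonemes so far: 1)
  'z' -> consonant phoneme (phonemes so far: 2)
  'v' -> consonant phoneme (phonemes so far: 3)
Total phonemes: 3

3


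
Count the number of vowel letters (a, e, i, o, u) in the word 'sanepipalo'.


Scanning each character of 'sanepipalo':
  Position 1: 's' -> consonant (running count: 0)
  Position 2: 'a' -> vowel (running count: 1)
  Position 3: 'n' -> consonant (running count: 1)
  Position 4: 'e' -> vowel (running count: 2)
  Position 5: 'p' -> consonant (running count: 2)
  Position 6: 'i' -> vowel (running count: 3)
  Position 7: 'p' -> consonant (running count: 3)
  Position 8: 'a' -> vowel (running count: 4)
  Position 9: 'l' -> consonant (running count: 4)
  Position 10: 'o' -> vowel (running count: 5)
Total vowels: 5

5


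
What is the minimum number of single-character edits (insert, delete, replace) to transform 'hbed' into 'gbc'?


Building DP table for s1='hbed' (len 4) and s2='gbc' (len 3):
       g  b  c
    0  1  2  3
  h 1  1  2  3
  b 2  2  1  2
  e 3  3  2  2
  d 4  4  3  3
Edit distance = dp[4][3] = 3

3


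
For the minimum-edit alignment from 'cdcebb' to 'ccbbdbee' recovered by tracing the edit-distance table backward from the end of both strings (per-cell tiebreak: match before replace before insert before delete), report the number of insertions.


Edit distance = 5. Backtracking from cell (6, 8) with preference match > replace > insert > delete,
then listing the resulting alignment 'cdcebb' -> 'ccbbdbee' left to right:
  Step 1: keep 'c'
  Step 2: delete 'd'
  Step 3: keep 'c'
  Step 4: replace e->b
  Step 5: keep 'b'
  Step 6: insert 'd' [insertion #1]
  Step 7: keep 'b'
  Step 8: insert 'e' [insertion #2]
  Step 9: insert 'e' [insertion #3]
Total insertions: 3

3


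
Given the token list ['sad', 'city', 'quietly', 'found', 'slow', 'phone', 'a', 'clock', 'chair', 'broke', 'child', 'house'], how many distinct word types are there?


Listing all tokens and tracking unique types:
  Token 1: 'sad' -> NEW (unique so far: 1)
  Token 2: 'city' -> NEW (unique so far: 2)
  Token 3: 'quietly' -> NEW (unique so far: 3)
  Token 4: 'found' -> NEW (unique so far: 4)
  Token 5: 'slow' -> NEW (unique so far: 5)
  Token 6: 'phone' -> NEW (unique so far: 6)
  Token 7: 'a' -> NEW (unique so far: 7)
  Token 8: 'clock' -> NEW (unique so far: 8)
  Token 9: 'chair' -> NEW (unique so far: 9)
  Token 10: 'broke' -> NEW (unique so far: 10)
  Token 11: 'child' -> NEW (unique so far: 11)
  Token 12: 'house' -> NEW (unique so far: 12)
Unique types: ('a', 'broke', 'chair', 'child', 'city', 'clock', 'found', 'house', 'phone', 'quietly', 'sad', 'slow')
Vocabulary size: 12

12


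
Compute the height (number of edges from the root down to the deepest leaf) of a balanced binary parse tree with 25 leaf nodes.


In a balanced binary tree with n leaves the deepest leaf is ceil(log2(n)) edges below the root.
log2(25) = 4.6439
ceil(4.6439) = 5
height (edges) = 5

5


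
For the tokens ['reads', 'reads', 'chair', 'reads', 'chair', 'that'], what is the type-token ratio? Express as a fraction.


Tokens: 6
Unique types: ('chair', 'reads', 'that') = 3
TTR = 3/6
Simplify: divide both by 3 -> 1/2
TTR = 1/2

1/2


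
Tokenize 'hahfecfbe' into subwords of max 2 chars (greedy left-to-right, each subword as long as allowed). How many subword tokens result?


'hahfecfbe' has 9 characters.
Chunking with max size 2:
  Chunk 1: 'ha' (positions 0-1)
  Chunk 2: 'hf' (positions 2-3)
  Chunk 3: 'ec' (positions 4-5)
  Chunk 4: 'fb' (positions 6-7)
  Chunk 5: 'e' (positions 8-8)
Total chunks: ceil(9 / 2) = 5

5


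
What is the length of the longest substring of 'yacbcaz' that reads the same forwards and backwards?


Scanning 'yacbcaz' for palindromic substrings.
Substring at positions 1-5: 'acbca'.
Check: reverse('acbca') = 'acbca' -> palindrome confirmed.
Neighbouring characters ('y' / 'z') break symmetry, so it cannot extend further.
No longer palindromic substring exists; longest length = 5

5


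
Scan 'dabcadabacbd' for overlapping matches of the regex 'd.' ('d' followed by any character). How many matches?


Pattern: d. means 'd' followed by any character.
Scanning 'dabcadabacbd' position-by-position:
  Pos 0: window 'da' -> MATCH
  Pos 1: window 'ab' -> no
  Pos 2: window 'bc' -> no
  Pos 3: window 'ca' -> no
  Pos 4: window 'ad' -> no
  Pos 5: window 'da' -> MATCH
  Pos 6: window 'ab' -> no
  Pos 7: window 'ba' -> no
  Pos 8: window 'ac' -> no
  Pos 9: window 'cb' -> no
  Pos 10: window 'bd' -> no
  Pos 11: window 'd' -> no
Total matches: 2

2


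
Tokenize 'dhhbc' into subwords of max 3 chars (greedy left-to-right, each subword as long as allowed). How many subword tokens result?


'dhhbc' has 5 characters.
Chunking with max size 3:
  Chunk 1: 'dhh' (positions 0-2)
  Chunk 2: 'bc' (positions 3-4)
Total chunks: ceil(5 / 3) = 2

2


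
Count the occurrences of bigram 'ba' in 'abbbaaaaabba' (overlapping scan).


Scanning 'abbbaaaaabba' for bigram 'ba':
  Position 0: 'ab' -> no
  Position 1: 'bb' -> no
  Position 2: 'bb' -> no
  Position 3: 'ba' -> MATCH
  Position 4: 'aa' -> no
  Position 5: 'aa' -> no
  Position 6: 'aa' -> no
  Position 7: 'aa' -> no
  Position 8: 'ab' -> no
  Position 9: 'bb' -> no
  Position 10: 'ba' -> MATCH
Total matches: 2

2


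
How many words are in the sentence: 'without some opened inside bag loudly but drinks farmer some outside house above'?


Counting words by splitting on spaces:
  Word 1: 'without'
  Word 2: 'some'
  Word 3: 'opened'
  Word 4: 'inside'
  Word 5: 'bag'
  Word 6: 'loudly'
  Word 7: 'but'
  Word 8: 'drinks'
  Word 9: 'farmer'
  Word 10: 'some'
  Word 11: 'outside'
  Word 12: 'house'
  Word 13: 'above'
Total words: 13

13


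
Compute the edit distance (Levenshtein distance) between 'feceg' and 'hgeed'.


Building DP table for s1='feceg' (len 5) and s2='hgeed' (len 5):
       h  g  e  e  d
    0  1  2  3  4  5
  f 1  1  2  3  4  5
  e 2  2  2  2  3  4
  c 3  3  3  3  3  4
  e 4  4  4  3  3  4
  g 5  5  4  4  4  4
Edit distance = dp[5][5] = 4

4


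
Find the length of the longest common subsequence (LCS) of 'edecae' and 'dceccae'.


DP table for LCS of 'edecae' and 'dceccae':
       d  c  e  c  c  a  e
    0  0  0  0  0  0  0  0
  e 0  0  0  1  1  1  1  1
  d 0  1  1  1  1  1  1  1
  e 0  1  1  2  2  2  2  2
  c 0  1  2  2  3  3  3  3
  a 0  1  2  2  3  3  4  4
  e 0  1  2  3  3  3  4  5
LCS: 'decae'
LCS length = 5

5


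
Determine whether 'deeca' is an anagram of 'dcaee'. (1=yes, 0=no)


Sort characters of 'deeca': 'acdee'
Sort characters of 'dcaee': 'acdee'
Sorted forms match -> they ARE anagrams
Result: 1

1


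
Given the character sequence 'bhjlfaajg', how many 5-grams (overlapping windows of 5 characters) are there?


String 'bhjlfaajg' has length L = 9.
Number of overlapping n-grams = L - n + 1
Substituting: 9 - 5 + 1 = 5

5


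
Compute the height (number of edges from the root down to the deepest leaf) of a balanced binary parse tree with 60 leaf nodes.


In a balanced binary tree with n leaves the deepest leaf is ceil(log2(n)) edges below the root.
log2(60) = 5.9069
ceil(5.9069) = 6
height (edges) = 6

6


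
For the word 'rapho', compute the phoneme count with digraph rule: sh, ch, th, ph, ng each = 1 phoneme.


Parsing 'rapho' greedily, digraphs first:
  'r' -> consonant phoneme (phonemes so far: 1)
  'a' -> vowel phoneme (phonemes so far: 2)
  'ph' -> digraph (1 consonant phoneme) (phonemes so far: 3)
  'o' -> vowel phoneme (phonemes so far: 4)
Total phonemes: 4

4


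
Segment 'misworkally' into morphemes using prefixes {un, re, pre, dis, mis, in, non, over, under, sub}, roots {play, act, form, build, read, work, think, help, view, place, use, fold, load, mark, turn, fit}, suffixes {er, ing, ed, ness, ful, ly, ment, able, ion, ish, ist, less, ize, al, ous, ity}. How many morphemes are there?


Segmenting 'misworkally' against the inventory:
  'mis' -> prefix (morpheme 1)
  'work' -> root (morpheme 2)
  'al' -> suffix (morpheme 3)
  'ly' -> suffix (morpheme 4)
Total morphemes: 4

4


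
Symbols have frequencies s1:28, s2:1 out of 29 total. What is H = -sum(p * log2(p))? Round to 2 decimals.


Computing entropy H = -sum(p_i * log2(p_i)):
  s1: p = 28/29 = 0.9655, -p*log2(p) = 0.0489
  s2: p = 1/29 = 0.0345, -p*log2(p) = 0.1675
H = sum of terms = 0.2164
Rounded to 2 decimals: 0.22

0.22


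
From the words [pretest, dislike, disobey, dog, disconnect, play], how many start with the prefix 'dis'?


Checking each word for prefix 'dis':
  'pretest' -> no (count: 0)
  'dislike' -> YES, starts with 'dis' (count: 1)
  'disobey' -> YES, starts with 'dis' (count: 2)
  'dog' -> no (count: 2)
  'disconnect' -> YES, starts with 'dis' (count: 3)
  'play' -> no (count: 3)
Total with prefix 'dis': 3

3


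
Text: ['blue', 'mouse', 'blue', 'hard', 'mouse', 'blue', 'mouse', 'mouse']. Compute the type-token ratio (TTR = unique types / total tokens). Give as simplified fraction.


Tokens: 8
Unique types: ('blue', 'hard', 'mouse') = 3
TTR = 3/8
Already in lowest terms.

3/8


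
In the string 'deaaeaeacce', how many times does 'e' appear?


Scanning 'deaaeaeacce' for 'e':
  Position 1: 'e' -> MATCH (count: 1)
  Position 4: 'e' -> MATCH (count: 2)
  Position 6: 'e' -> MATCH (count: 3)
  Position 10: 'e' -> MATCH (count: 4)
Total occurrences of 'e': 4

4


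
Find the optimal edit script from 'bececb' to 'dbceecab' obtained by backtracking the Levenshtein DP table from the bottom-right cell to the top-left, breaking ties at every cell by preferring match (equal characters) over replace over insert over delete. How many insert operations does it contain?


Edit distance = 4. Backtracking from cell (6, 8) with preference match > replace > insert > delete,
then listing the resulting alignment 'bececb' -> 'dbceecab' left to right:
  Step 1: insert 'd' [insertion #1]
  Step 2: keep 'b'
  Step 3: replace e->c
  Step 4: replace c->e
  Step 5: keep 'e'
  Step 6: keep 'c'
  Step 7: insert 'a' [insertion #2]
  Step 8: keep 'b'
Total insertions: 2

2


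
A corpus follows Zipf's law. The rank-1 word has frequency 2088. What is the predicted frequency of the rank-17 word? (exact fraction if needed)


Zipf's law: freq(rank) = f1 / rank
f1 = 2088, rank = 17
freq = 2088 / 17
GCD(2088, 17) = 1
Simplified: 2088/17

2088/17


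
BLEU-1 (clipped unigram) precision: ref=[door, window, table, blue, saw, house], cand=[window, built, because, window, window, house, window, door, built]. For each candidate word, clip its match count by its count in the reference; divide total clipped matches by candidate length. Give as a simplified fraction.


Reference word counts: {'blue': 1, 'door': 1, 'house': 1, 'saw': 1, 'table': 1, 'window': 1}
Checking each candidate word (with clipping):
  'window' -> in reference (ref count 1, used 1/1) -> match (matches: 1)
  'built' -> not in reference -> no match (matches: 1)
  'because' -> not in reference -> no match (matches: 1)
  'window' -> ref count 1 already used up (1/1) -> clipped, no match (matches: 1)
  'window' -> ref count 1 already used up (1/1) -> clipped, no match (matches: 1)
  'house' -> in reference (ref count 1, used 1/1) -> match (matches: 2)
  'window' -> ref count 1 already used up (1/1) -> clipped, no match (matches: 2)
  'door' -> in reference (ref count 1, used 1/1) -> match (matches: 3)
  'built' -> not in reference -> no match (matches: 3)
Clipped matches: 3, Candidate length: 9
Precision = 3/9 = 1/3

1/3


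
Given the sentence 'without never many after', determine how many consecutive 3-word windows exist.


Word trigrams from [4] words:
  Trigram 1: (without never many)
  Trigram 2: (never many after)
Total word trigrams: 4 - 2 = 2

2


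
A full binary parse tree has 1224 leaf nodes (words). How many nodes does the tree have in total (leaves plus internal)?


Leaf nodes (terminals): 1224
Internal nodes = n - 1 = 1224 - 1 = 1223
Total = leaves + internal = 1224 + 1223 = 2447

2447


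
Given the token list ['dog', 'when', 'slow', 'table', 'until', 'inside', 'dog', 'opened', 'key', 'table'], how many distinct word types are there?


Listing all tokens and tracking unique types:
  Token 1: 'dog' -> NEW (unique so far: 1)
  Token 2: 'when' -> NEW (unique so far: 2)
  Token 3: 'slow' -> NEW (unique so far: 3)
  Token 4: 'table' -> NEW (unique so far: 4)
  Token 5: 'until' -> NEW (unique so far: 5)
  Token 6: 'inside' -> NEW (unique so far: 6)
  Token 7: 'dog' -> duplicate (unique so far: 6)
  Token 8: 'opened' -> NEW (unique so far: 7)
  Token 9: 'key' -> NEW (unique so far: 8)
  Token 10: 'table' -> duplicate (unique so far: 8)
Unique types: ('dog', 'inside', 'key', 'opened', 'slow', 'table', 'until', 'when')
Vocabulary size: 8

8


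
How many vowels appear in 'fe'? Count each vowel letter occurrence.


Scanning each character of 'fe':
  Position 1: 'f' -> consonant (running count: 0)
  Position 2: 'e' -> vowel (running count: 1)
Total vowels: 1

1


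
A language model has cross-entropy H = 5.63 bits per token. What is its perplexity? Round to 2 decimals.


Perplexity formula: PP = 2^H
H = 5.63
PP = 2^5.63
Decompose: 2^5.63 = 2^5 * 2^0.63
2^5 = 32, 2^0.63 ~ 1.5475650
PP ~ 32 * 1.5475650 = 49.5220800
Rounded to 2 decimals: 49.52

49.52


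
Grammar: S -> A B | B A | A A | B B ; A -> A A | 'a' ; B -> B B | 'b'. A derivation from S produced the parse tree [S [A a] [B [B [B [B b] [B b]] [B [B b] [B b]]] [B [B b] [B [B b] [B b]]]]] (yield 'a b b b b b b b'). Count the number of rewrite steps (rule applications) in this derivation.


Every bracketed nonterminal node [X ...] in the tree is produced by exactly one rule application.
Reading the tree off as a leftmost derivation:
  Step 1: S  =>  A B   (applied S -> A B)
  Step 2: A B  =>  a B   (applied A -> a)
  Step 3: a B  =>  a B B   (applied B -> B B)
  Step 4: a B B  =>  a B B B   (applied B -> B B)
  Step 5: a B B B  =>  a B B B B   (applied B -> B B)
  Step 6: a B B B B  =>  a b B B B   (applied B -> b)
  Step 7: a b B B B  =>  a b b B B   (applied B -> b)
  Step 8: a b b B B  =>  a b b B B B   (applied B -> B B)
  Step 9: a b b B B B  =>  a b b b B B   (applied B -> b)
  Step 10: a b b b B B  =>  a b b b b B   (applied B -> b)
  Step 11: a b b b b B  =>  a b b b b B B   (applied B -> B B)
  Step 12: a b b b b B B  =>  a b b b b b B   (applied B -> b)
  Step 13: a b b b b b B  =>  a b b b b b B B   (applied B -> B B)
  Step 14: a b b b b b B B  =>  a b b b b b b B   (applied B -> b)
  Step 15: a b b b b b b B  =>  a b b b b b b b   (applied B -> b)
Final yield: a b b b b b b b
Total rewrite steps: 15

15


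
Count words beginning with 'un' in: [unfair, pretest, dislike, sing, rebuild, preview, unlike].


Checking each word for prefix 'un':
  'unfair' -> YES, starts with 'un' (count: 1)
  'pretest' -> no (count: 1)
  'dislike' -> no (count: 1)
  'sing' -> no (count: 1)
  'rebuild' -> no (count: 1)
  'preview' -> no (count: 1)
  'unlike' -> YES, starts with 'un' (count: 2)
Total with prefix 'un': 2

2


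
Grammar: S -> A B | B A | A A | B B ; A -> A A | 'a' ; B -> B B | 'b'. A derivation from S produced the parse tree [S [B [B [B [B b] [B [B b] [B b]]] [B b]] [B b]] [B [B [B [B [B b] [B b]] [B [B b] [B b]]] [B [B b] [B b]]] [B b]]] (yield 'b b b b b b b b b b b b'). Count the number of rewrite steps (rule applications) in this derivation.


Every bracketed nonterminal node [X ...] in the tree is produced by exactly one rule application.
Reading the tree off as a leftmost derivation:
  Step 1: S  =>  B B   (applied S -> B B)
  Step 2: B B  =>  B B B   (applied B -> B B)
  Step 3: B B B  =>  B B B B   (applied B -> B B)
  Step 4: B B B B  =>  B B B B B   (applied B -> B B)
  Step 5: B B B B B  =>  b B B B B   (applied B -> b)
  Step 6: b B B B B  =>  b B B B B B   (applied B -> B B)
  Step 7: b B B B B B  =>  b b B B B B   (applied B -> b)
  Step 8: b b B B B B  =>  b b b B B B   (applied B -> b)
  Step 9: b b b B B B  =>  b b b b B B   (applied B -> b)
  Step 10: b b b b B B  =>  b b b b b B   (applied B -> b)
  Step 11: b b b b b B  =>  b b b b b B B   (applied B -> B B)
  Step 12: b b b b b B B  =>  b b b b b B B B   (applied B -> B B)
  Step 13: b b b b b B B B  =>  b b b b b B B B B   (applied B -> B B)
  Step 14: b b b b b B B B B  =>  b b b b b B B B B B   (applied B -> B B)
  Step 15: b b b b b B B B B B  =>  b b b b b b B B B B   (applied B -> b)
  Step 16: b b b b b b B B B B  =>  b b b b b b b B B B   (applied B -> b)
  Step 17: b b b b b b b B B B  =>  b b b b b b b B B B B   (applied B -> B B)
  Step 18: b b b b b b b B B B B  =>  b b b b b b b b B B B   (applied B -> b)
  Step 19: b b b b b b b b B B B  =>  b b b b b b b b b B B   (applied B -> b)
  Step 20: b b b b b b b b b B B  =>  b b b b b b b b b B B B   (applied B -> B B)
  Step 21: b b b b b b b b b B B B  =>  b b b b b b b b b b B B   (applied B -> b)
  Step 22: b b b b b b b b b b B B  =>  b b b b b b b b b b b B   (applied B -> b)
  Step 23: b b b b b b b b b b b B  =>  b b b b b b b b b b b b   (applied B -> b)
Final yield: b b b b b b b b b b b b
Total rewrite steps: 23

23


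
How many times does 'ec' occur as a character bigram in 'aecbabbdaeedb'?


Scanning 'aecbabbdaeedb' for bigram 'ec':
  Position 0: 'ae' -> no
  Position 1: 'ec' -> MATCH
  Position 2: 'cb' -> no
  Position 3: 'ba' -> no
  Position 4: 'ab' -> no
  Position 5: 'bb' -> no
  Position 6: 'bd' -> no
  Position 7: 'da' -> no
  Position 8: 'ae' -> no
  Position 9: 'ee' -> no
  Position 10: 'ed' -> no
  Position 11: 'db' -> no
Total matches: 1

1


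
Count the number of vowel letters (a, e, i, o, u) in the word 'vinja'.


Scanning each character of 'vinja':
  Position 1: 'v' -> consonant (running count: 0)
  Position 2: 'i' -> vowel (running count: 1)
  Position 3: 'n' -> consonant (running count: 1)
  Position 4: 'j' -> consonant (running count: 1)
  Position 5: 'a' -> vowel (running count: 2)
Total vowels: 2

2


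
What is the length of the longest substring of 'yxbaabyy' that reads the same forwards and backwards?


Scanning 'yxbaabyy' for palindromic substrings.
Substring at positions 2-5: 'baab'.
Check: reverse('baab') = 'baab' -> palindrome confirmed.
Neighbouring characters ('x' / 'y') break symmetry, so it cannot extend further.
No longer palindromic substring exists; longest length = 4

4


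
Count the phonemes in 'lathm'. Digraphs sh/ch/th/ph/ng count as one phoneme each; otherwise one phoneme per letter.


Parsing 'lathm' greedily, digraphs first:
  'l' -> consonant phoneme (phonemes so far: 1)
  'a' -> vowel phoneme (phonemes so far: 2)
  'th' -> digraph (1 consonant phoneme) (phonemes so far: 3)
  'm' -> consonant phoneme (phonemes so far: 4)
Total phonemes: 4

4


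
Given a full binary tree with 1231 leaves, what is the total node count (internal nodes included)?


Leaf nodes (terminals): 1231
Internal nodes = n - 1 = 1231 - 1 = 1230
Total = leaves + internal = 1231 + 1230 = 2461

2461


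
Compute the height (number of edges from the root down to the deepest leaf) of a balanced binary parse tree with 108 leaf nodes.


In a balanced binary tree with n leaves the deepest leaf is ceil(log2(n)) edges below the root.
log2(108) = 6.7549
ceil(6.7549) = 7
height (edges) = 7

7


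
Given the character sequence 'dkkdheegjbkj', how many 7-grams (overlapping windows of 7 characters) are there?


String 'dkkdheegjbkj' has length L = 12.
Number of overlapping n-grams = L - n + 1
Substituting: 12 - 7 + 1 = 6

6


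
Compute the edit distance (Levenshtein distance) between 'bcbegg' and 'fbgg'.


Building DP table for s1='bcbegg' (len 6) and s2='fbgg' (len 4):
       f  b  g  g
    0  1  2  3  4
  b 1  1  1  2  3
  c 2  2  2  2  3
  b 3  3  2  3  3
  e 4  4  3  3  4
  g 5  5  4  3  3
  g 6  6  5  4  3
Edit distance = dp[6][4] = 3

3


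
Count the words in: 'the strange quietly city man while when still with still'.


Counting words by splitting on spaces:
  Word 1: 'the'
  Word 2: 'strange'
  Word 3: 'quietly'
  Word 4: 'city'
  Word 5: 'man'
  Word 6: 'while'
  Word 7: 'when'
  Word 8: 'still'
  Word 9: 'with'
  Word 10: 'still'
Total words: 10

10


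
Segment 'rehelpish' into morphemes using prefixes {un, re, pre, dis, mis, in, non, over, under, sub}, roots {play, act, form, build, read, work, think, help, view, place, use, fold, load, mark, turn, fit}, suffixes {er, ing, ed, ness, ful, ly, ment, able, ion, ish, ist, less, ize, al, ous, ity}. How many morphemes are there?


Segmenting 'rehelpish' against the inventory:
  're' -> prefix (morpheme 1)
  'help' -> root (morpheme 2)
  'ish' -> suffix (morpheme 3)
Total morphemes: 3

3


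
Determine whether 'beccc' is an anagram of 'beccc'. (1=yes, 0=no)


Sort characters of 'beccc': 'bccce'
Sort characters of 'beccc': 'bccce'
Sorted forms match -> they ARE anagrams
Result: 1

1


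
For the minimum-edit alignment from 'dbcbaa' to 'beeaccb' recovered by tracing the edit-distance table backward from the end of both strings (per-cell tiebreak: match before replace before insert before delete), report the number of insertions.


Edit distance = 6. Backtracking from cell (6, 7) with preference match > replace > insert > delete,
then listing the resulting alignment 'dbcbaa' -> 'beeaccb' left to right:
  Step 1: delete 'd'
  Step 2: keep 'b'
  Step 3: replace c->e
  Step 4: replace b->e
  Step 5: keep 'a'
  Step 6: insert 'c' [insertion #1]
  Step 7: insert 'c' [insertion #2]
  Step 8: replace a->b
Total insertions: 2

2


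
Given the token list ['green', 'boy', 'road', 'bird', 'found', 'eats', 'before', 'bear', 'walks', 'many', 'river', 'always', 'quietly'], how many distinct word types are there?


Listing all tokens and tracking unique types:
  Token 1: 'green' -> NEW (unique so far: 1)
  Token 2: 'boy' -> NEW (unique so far: 2)
  Token 3: 'road' -> NEW (unique so far: 3)
  Token 4: 'bird' -> NEW (unique so far: 4)
  Token 5: 'found' -> NEW (unique so far: 5)
  Token 6: 'eats' -> NEW (unique so far: 6)
  Token 7: 'before' -> NEW (unique so far: 7)
  Token 8: 'bear' -> NEW (unique so far: 8)
  Token 9: 'walks' -> NEW (unique so far: 9)
  Token 10: 'many' -> NEW (unique so far: 10)
  Token 11: 'river' -> NEW (unique so far: 11)
  Token 12: 'always' -> NEW (unique so far: 12)
  Token 13: 'quietly' -> NEW (unique so far: 13)
Unique types: ('always', 'bear', 'before', 'bird', 'boy', 'eats', 'found', 'green', 'many', 'quietly', 'river', 'road', 'walks')
Vocabulary size: 13

13


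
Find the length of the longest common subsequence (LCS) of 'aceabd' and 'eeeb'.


DP table for LCS of 'aceabd' and 'eeeb':
       e  e  e  b
    0  0  0  0  0
  a 0  0  0  0  0
  c 0  0  0  0  0
  e 0  1  1  1  1
  a 0  1  1  1  1
  b 0  1  1  1  2
  d 0  1  1  1  2
LCS: 'eb'
LCS length = 2

2


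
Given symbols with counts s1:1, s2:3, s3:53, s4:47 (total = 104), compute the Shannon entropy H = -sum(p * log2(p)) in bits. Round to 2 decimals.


Computing entropy H = -sum(p_i * log2(p_i)):
  s1: p = 1/104 = 0.0096, -p*log2(p) = 0.0644
  s2: p = 3/104 = 0.0288, -p*log2(p) = 0.1476
  s3: p = 53/104 = 0.5096, -p*log2(p) = 0.4956
  s4: p = 47/104 = 0.4519, -p*log2(p) = 0.5178
H = sum of terms = 1.2254
Rounded to 2 decimals: 1.23

1.23


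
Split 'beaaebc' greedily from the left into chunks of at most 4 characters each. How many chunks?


'beaaebc' has 7 characters.
Chunking with max size 4:
  Chunk 1: 'beaa' (positions 0-3)
  Chunk 2: 'ebc' (positions 4-6)
Total chunks: ceil(7 / 4) = 2

2


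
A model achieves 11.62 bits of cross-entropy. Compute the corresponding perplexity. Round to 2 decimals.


Perplexity formula: PP = 2^H
H = 11.62
PP = 2^11.62
Decompose: 2^11.62 = 2^11 * 2^0.62
2^11 = 2048, 2^0.62 ~ 1.5368752
PP ~ 2048 * 1.5368752 = 3147.5204096
Rounded to 2 decimals: 3147.52

3147.52


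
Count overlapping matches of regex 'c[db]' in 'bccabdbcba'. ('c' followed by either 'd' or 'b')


Pattern: c[db] means 'c' followed by either 'd' or 'b'.
Scanning 'bccabdbcba' position-by-position:
  Pos 0: window 'bc' -> no
  Pos 1: window 'cc' -> no
  Pos 2: window 'ca' -> no
  Pos 3: window 'ab' -> no
  Pos 4: window 'bd' -> no
  Pos 5: window 'db' -> no
  Pos 6: window 'bc' -> no
  Pos 7: window 'cb' -> MATCH
  Pos 8: window 'ba' -> no
  Pos 9: window 'a' -> no
Total matches: 1

1


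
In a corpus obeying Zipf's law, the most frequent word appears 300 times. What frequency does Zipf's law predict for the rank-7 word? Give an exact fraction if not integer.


Zipf's law: freq(rank) = f1 / rank
f1 = 300, rank = 7
freq = 300 / 7
GCD(300, 7) = 1
Simplified: 300/7

300/7


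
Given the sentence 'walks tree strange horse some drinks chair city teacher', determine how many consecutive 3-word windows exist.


Word trigrams from [9] words:
  Trigram 1: (walks tree strange)
  Trigram 2: (tree strange horse)
  Trigram 3: (strange horse some)
  Trigram 4: (horse some drinks)
  Trigram 5: (some drinks chair)
  Trigram 6: (drinks chair city)
  Trigram 7: (chair city teacher)
Total word trigrams: 9 - 2 = 7

7


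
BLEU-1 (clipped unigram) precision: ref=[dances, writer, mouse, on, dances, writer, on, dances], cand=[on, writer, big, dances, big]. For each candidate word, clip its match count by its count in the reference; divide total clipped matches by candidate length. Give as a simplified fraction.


Reference word counts: {'dances': 3, 'mouse': 1, 'on': 2, 'writer': 2}
Checking each candidate word (with clipping):
  'on' -> in reference (ref count 2, used 1/2) -> match (matches: 1)
  'writer' -> in reference (ref count 2, used 1/2) -> match (matches: 2)
  'big' -> not in reference -> no match (matches: 2)
  'dances' -> in reference (ref count 3, used 1/3) -> match (matches: 3)
  'big' -> not in reference -> no match (matches: 3)
Clipped matches: 3, Candidate length: 5
Precision = 3/5

3/5


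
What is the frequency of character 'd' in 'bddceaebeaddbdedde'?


Scanning 'bddceaebeaddbdedde' for 'd':
  Position 1: 'd' -> MATCH (count: 1)
  Position 2: 'd' -> MATCH (count: 2)
  Position 10: 'd' -> MATCH (count: 3)
  Position 11: 'd' -> MATCH (count: 4)
  Position 13: 'd' -> MATCH (count: 5)
  Position 15: 'd' -> MATCH (count: 6)
  Position 16: 'd' -> MATCH (count: 7)
Total occurrences of 'd': 7

7


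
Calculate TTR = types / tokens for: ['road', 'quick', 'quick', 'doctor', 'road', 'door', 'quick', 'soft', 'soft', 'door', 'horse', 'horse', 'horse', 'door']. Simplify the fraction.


Tokens: 14
Unique types: ('doctor', 'door', 'horse', 'quick', 'road', 'soft') = 6
TTR = 6/14
Simplify: divide both by 2 -> 3/7
TTR = 3/7

3/7


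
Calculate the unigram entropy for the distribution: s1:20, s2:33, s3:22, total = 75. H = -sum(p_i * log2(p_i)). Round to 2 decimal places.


Computing entropy H = -sum(p_i * log2(p_i)):
  s1: p = 20/75 = 0.2667, -p*log2(p) = 0.5085
  s2: p = 33/75 = 0.4400, -p*log2(p) = 0.5211
  s3: p = 22/75 = 0.2933, -p*log2(p) = 0.5190
H = sum of terms = 1.5486
Rounded to 2 decimals: 1.55

1.55


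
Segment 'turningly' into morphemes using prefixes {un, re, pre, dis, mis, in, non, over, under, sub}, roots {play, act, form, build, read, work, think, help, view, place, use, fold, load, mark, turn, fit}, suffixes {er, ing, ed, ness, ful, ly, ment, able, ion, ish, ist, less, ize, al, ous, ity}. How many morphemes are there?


Segmenting 'turningly' against the inventory:
  'turn' -> root (morpheme 1)
  'ing' -> suffix (morpheme 2)
  'ly' -> suffix (morpheme 3)
Total morphemes: 3

3


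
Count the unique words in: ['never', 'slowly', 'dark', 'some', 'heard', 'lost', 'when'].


Listing all tokens and tracking unique types:
  Token 1: 'never' -> NEW (unique so far: 1)
  Token 2: 'slowly' -> NEW (unique so far: 2)
  Token 3: 'dark' -> NEW (unique so far: 3)
  Token 4: 'some' -> NEW (unique so far: 4)
  Token 5: 'heard' -> NEW (unique so far: 5)
  Token 6: 'lost' -> NEW (unique so far: 6)
  Token 7: 'when' -> NEW (unique so far: 7)
Unique types: ('dark', 'heard', 'lost', 'never', 'slowly', 'some', 'when')
Vocabulary size: 7

7


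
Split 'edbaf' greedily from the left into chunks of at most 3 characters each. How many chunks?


'edbaf' has 5 characters.
Chunking with max size 3:
  Chunk 1: 'edb' (positions 0-2)
  Chunk 2: 'af' (positions 3-4)
Total chunks: ceil(5 / 3) = 2

2


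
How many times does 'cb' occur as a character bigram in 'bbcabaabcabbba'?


Scanning 'bbcabaabcabbba' for bigram 'cb':
  Position 0: 'bb' -> no
  Position 1: 'bc' -> no
  Position 2: 'ca' -> no
  Position 3: 'ab' -> no
  Position 4: 'ba' -> no
  Position 5: 'aa' -> no
  Position 6: 'ab' -> no
  Position 7: 'bc' -> no
  Position 8: 'ca' -> no
  Position 9: 'ab' -> no
  Position 10: 'bb' -> no
  Position 11: 'bb' -> no
  Position 12: 'ba' -> no
Total matches: 0

0


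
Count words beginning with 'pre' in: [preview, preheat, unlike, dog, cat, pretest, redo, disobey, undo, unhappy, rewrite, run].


Checking each word for prefix 'pre':
  'preview' -> YES, starts with 'pre' (count: 1)
  'preheat' -> YES, starts with 'pre' (count: 2)
  'unlike' -> no (count: 2)
  'dog' -> no (count: 2)
  'cat' -> no (count: 2)
  'pretest' -> YES, starts with 'pre' (count: 3)
  'redo' -> no (count: 3)
  'disobey' -> no (count: 3)
  'undo' -> no (count: 3)
  'unhappy' -> no (count: 3)
  'rewrite' -> no (count: 3)
  'run' -> no (count: 3)
Total with prefix 'pre': 3

3


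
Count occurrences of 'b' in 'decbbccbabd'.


Scanning 'decbbccbabd' for 'b':
  Position 3: 'b' -> MATCH (count: 1)
  Position 4: 'b' -> MATCH (count: 2)
  Position 7: 'b' -> MATCH (count: 3)
  Position 9: 'b' -> MATCH (count: 4)
Total occurrences of 'b': 4

4


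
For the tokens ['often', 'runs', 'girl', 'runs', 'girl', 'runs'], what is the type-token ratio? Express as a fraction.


Tokens: 6
Unique types: ('girl', 'often', 'runs') = 3
TTR = 3/6
Simplify: divide both by 3 -> 1/2
TTR = 1/2

1/2


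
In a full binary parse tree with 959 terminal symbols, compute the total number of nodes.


Leaf nodes (terminals): 959
Internal nodes = n - 1 = 959 - 1 = 958
Total = leaves + internal = 959 + 958 = 1917

1917


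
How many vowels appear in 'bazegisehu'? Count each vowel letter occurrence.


Scanning each character of 'bazegisehu':
  Position 1: 'b' -> consonant (running count: 0)
  Position 2: 'a' -> vowel (running count: 1)
  Position 3: 'z' -> consonant (running count: 1)
  Position 4: 'e' -> vowel (running count: 2)
  Position 5: 'g' -> consonant (running count: 2)
  Position 6: 'i' -> vowel (running count: 3)
  Position 7: 's' -> consonant (running count: 3)
  Position 8: 'e' -> vowel (running count: 4)
  Position 9: 'h' -> consonant (running count: 4)
  Position 10: 'u' -> vowel (running count: 5)
Total vowels: 5

5


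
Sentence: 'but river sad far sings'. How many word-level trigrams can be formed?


Word trigrams from [5] words:
  Trigram 1: (but river sad)
  Trigram 2: (river sad far)
  Trigram 3: (sad far sings)
Total word trigrams: 5 - 2 = 3

3


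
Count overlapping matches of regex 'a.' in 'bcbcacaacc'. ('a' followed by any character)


Pattern: a. means 'a' followed by any character.
Scanning 'bcbcacaacc' position-by-position:
  Pos 0: window 'bc' -> no
  Pos 1: window 'cb' -> no
  Pos 2: window 'bc' -> no
  Pos 3: window 'ca' -> no
  Pos 4: window 'ac' -> MATCH
  Pos 5: window 'ca' -> no
  Pos 6: window 'aa' -> MATCH
  Pos 7: window 'ac' -> MATCH
  Pos 8: window 'cc' -> no
  Pos 9: window 'c' -> no
Total matches: 3

3


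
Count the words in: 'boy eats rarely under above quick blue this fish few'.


Counting words by splitting on spaces:
  Word 1: 'boy'
  Word 2: 'eats'
  Word 3: 'rarely'
  Word 4: 'under'
  Word 5: 'above'
  Word 6: 'quick'
  Word 7: 'blue'
  Word 8: 'this'
  Word 9: 'fish'
  Word 10: 'few'
Total words: 10

10


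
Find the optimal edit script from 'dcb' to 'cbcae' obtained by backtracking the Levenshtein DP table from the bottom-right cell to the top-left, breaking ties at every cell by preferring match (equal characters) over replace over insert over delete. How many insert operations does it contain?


Edit distance = 4. Backtracking from cell (3, 5) with preference match > replace > insert > delete,
then listing the resulting alignment 'dcb' -> 'cbcae' left to right:
  Step 1: insert 'c' [insertion #1]
  Step 2: replace d->b
  Step 3: keep 'c'
  Step 4: insert 'a' [insertion #2]
  Step 5: replace b->e
Total insertions: 2

2


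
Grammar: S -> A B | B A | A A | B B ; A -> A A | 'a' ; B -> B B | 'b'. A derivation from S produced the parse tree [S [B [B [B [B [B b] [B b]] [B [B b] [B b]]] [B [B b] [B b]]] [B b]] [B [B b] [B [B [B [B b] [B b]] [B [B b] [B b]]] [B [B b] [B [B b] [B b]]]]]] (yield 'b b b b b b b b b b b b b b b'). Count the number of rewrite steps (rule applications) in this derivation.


Every bracketed nonterminal node [X ...] in the tree is produced by exactly one rule application.
Reading the tree off as a leftmost derivation:
  Step 1: S  =>  B B   (applied S -> B B)
  Step 2: B B  =>  B B B   (applied B -> B B)
  Step 3: B B B  =>  B B B B   (applied B -> B B)
  Step 4: B B B B  =>  B B B B B   (applied B -> B B)
  Step 5: B B B B B  =>  B B B B B B   (applied B -> B B)
  Step 6: B B B B B B  =>  b B B B B B   (applied B -> b)
  Step 7: b B B B B B  =>  b b B B B B   (applied B -> b)
  Step 8: b b B B B B  =>  b b B B B B B   (applied B -> B B)
  Step 9: b b B B B B B  =>  b b b B B B B   (applied B -> b)
  Step 10: b b b B B B B  =>  b b b b B B B   (applied B -> b)
  Step 11: b b b b B B B  =>  b b b b B B B B   (applied B -> B B)
  Step 12: b b b b B B B B  =>  b b b b b B B B   (applied B -> b)
  Step 13: b b b b b B B B  =>  b b b b b b B B   (applied B -> b)
  Step 14: b b b b b b B B  =>  b b b b b b b B   (applied B -> b)
  Step 15: b b b b b b b B  =>  b b b b b b b B B   (applied B -> B B)
  Step 16: b b b b b b b B B  =>  b b b b b b b b B   (applied B -> b)
  Step 17: b b b b b b b b B  =>  b b b b b b b b B B   (applied B -> B B)
  Step 18: b b b b b b b b B B  =>  b b b b b b b b B B B   (applied B -> B B)
  Step 19: b b b b b b b b B B B  =>  b b b b b b b b B B B B   (applied B -> B B)
  Step 20: b b b b b b b b B B B B  =>  b b b b b b b b b B B B   (applied B -> b)
  Step 21: b b b b b b b b b B B B  =>  b b b b b b b b b b B B   (applied B -> b)
  Step 22: b b b b b b b b b b B B  =>  b b b b b b b b b b B B B   (applied B -> B B)
  Step 23: b b b b b b b b b b B B B  =>  b b b b b b b b b b b B B   (applied B -> b)
  Step 24: b b b b b b b b b b b B B  =>  b b b b b b b b b b b b B   (applied B -> b)
  Step 25: b b b b b b b b b b b b B  =>  b b b b b b b b b b b b B B   (applied B -> B B)
  Step 26: b b b b b b b b b b b b B B  =>  b b b b b b b b b b b b b B   (applied B -> b)
  Step 27: b b b b b b b b b b b b b B  =>  b b b b b b b b b b b b b B B   (applied B -> B B)
  Step 28: b b b b b b b b b b b b b B B  =>  b b b b b b b b b b b b b b B   (applied B -> b)
  Step 29: b b b b b b b b b b b b b b B  =>  b b b b b b b b b b b b b b b   (applied B -> b)
Final yield: b b b b b b b b b b b b b b b
Total rewrite steps: 29

29


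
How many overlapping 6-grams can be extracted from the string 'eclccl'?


String 'eclccl' has length L = 6.
Number of overlapping n-grams = L - n + 1
Substituting: 6 - 6 + 1 = 1

1


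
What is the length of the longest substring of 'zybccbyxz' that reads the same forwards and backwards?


Scanning 'zybccbyxz' for palindromic substrings.
Substring at positions 1-6: 'ybccby'.
Check: reverse('ybccby') = 'ybccby' -> palindrome confirmed.
Neighbouring characters ('z' / 'x') break symmetry, so it cannot extend further.
No longer palindromic substring exists; longest length = 6

6


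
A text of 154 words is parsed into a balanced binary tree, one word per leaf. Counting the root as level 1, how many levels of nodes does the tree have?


In a balanced binary tree with n leaves the deepest leaf is ceil(log2(n)) edges below the root,
so counting node levels inclusive of root and leaves gives ceil(log2(n)) + 1 levels.
log2(154) = 7.2668
ceil(7.2668) = 8
levels = 8 + 1 = 9

9


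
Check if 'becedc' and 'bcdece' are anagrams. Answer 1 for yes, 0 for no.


Sort characters of 'becedc': 'bccdee'
Sort characters of 'bcdece': 'bccdee'
Sorted forms match -> they ARE anagrams
Result: 1

1


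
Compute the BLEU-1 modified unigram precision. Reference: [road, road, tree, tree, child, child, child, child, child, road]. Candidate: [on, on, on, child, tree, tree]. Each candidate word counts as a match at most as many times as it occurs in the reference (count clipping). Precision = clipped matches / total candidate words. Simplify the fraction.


Reference word counts: {'child': 5, 'road': 3, 'tree': 2}
Checking each candidate word (with clipping):
  'on' -> not in reference -> no match (matches: 0)
  'on' -> not in reference -> no match (matches: 0)
  'on' -> not in reference -> no match (matches: 0)
  'child' -> in reference (ref count 5, used 1/5) -> match (matches: 1)
  'tree' -> in reference (ref count 2, used 1/2) -> match (matches: 2)
  'tree' -> in reference (ref count 2, used 2/2) -> match (matches: 3)
Clipped matches: 3, Candidate length: 6
Precision = 3/6 = 1/2

1/2
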